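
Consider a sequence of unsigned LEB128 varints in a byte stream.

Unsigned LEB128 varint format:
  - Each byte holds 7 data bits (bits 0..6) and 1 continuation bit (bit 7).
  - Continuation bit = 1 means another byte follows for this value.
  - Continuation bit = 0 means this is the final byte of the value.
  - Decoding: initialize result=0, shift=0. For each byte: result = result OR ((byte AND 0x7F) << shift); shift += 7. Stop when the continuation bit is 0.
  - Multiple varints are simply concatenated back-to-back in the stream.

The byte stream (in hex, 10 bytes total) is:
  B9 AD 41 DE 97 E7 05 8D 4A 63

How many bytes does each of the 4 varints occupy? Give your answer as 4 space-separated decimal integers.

  byte[0]=0xB9 cont=1 payload=0x39=57: acc |= 57<<0 -> acc=57 shift=7
  byte[1]=0xAD cont=1 payload=0x2D=45: acc |= 45<<7 -> acc=5817 shift=14
  byte[2]=0x41 cont=0 payload=0x41=65: acc |= 65<<14 -> acc=1070777 shift=21 [end]
Varint 1: bytes[0:3] = B9 AD 41 -> value 1070777 (3 byte(s))
  byte[3]=0xDE cont=1 payload=0x5E=94: acc |= 94<<0 -> acc=94 shift=7
  byte[4]=0x97 cont=1 payload=0x17=23: acc |= 23<<7 -> acc=3038 shift=14
  byte[5]=0xE7 cont=1 payload=0x67=103: acc |= 103<<14 -> acc=1690590 shift=21
  byte[6]=0x05 cont=0 payload=0x05=5: acc |= 5<<21 -> acc=12176350 shift=28 [end]
Varint 2: bytes[3:7] = DE 97 E7 05 -> value 12176350 (4 byte(s))
  byte[7]=0x8D cont=1 payload=0x0D=13: acc |= 13<<0 -> acc=13 shift=7
  byte[8]=0x4A cont=0 payload=0x4A=74: acc |= 74<<7 -> acc=9485 shift=14 [end]
Varint 3: bytes[7:9] = 8D 4A -> value 9485 (2 byte(s))
  byte[9]=0x63 cont=0 payload=0x63=99: acc |= 99<<0 -> acc=99 shift=7 [end]
Varint 4: bytes[9:10] = 63 -> value 99 (1 byte(s))

Answer: 3 4 2 1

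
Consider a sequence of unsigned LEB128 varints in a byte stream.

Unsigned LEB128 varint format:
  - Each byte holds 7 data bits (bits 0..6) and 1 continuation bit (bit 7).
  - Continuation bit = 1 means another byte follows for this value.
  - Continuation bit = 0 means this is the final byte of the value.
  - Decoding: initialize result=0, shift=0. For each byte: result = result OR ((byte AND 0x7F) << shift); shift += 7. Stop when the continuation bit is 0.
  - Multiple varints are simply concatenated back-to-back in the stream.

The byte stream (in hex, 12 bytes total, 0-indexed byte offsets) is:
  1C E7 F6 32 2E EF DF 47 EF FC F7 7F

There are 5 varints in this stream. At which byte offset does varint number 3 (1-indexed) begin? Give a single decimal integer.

Answer: 4

Derivation:
  byte[0]=0x1C cont=0 payload=0x1C=28: acc |= 28<<0 -> acc=28 shift=7 [end]
Varint 1: bytes[0:1] = 1C -> value 28 (1 byte(s))
  byte[1]=0xE7 cont=1 payload=0x67=103: acc |= 103<<0 -> acc=103 shift=7
  byte[2]=0xF6 cont=1 payload=0x76=118: acc |= 118<<7 -> acc=15207 shift=14
  byte[3]=0x32 cont=0 payload=0x32=50: acc |= 50<<14 -> acc=834407 shift=21 [end]
Varint 2: bytes[1:4] = E7 F6 32 -> value 834407 (3 byte(s))
  byte[4]=0x2E cont=0 payload=0x2E=46: acc |= 46<<0 -> acc=46 shift=7 [end]
Varint 3: bytes[4:5] = 2E -> value 46 (1 byte(s))
  byte[5]=0xEF cont=1 payload=0x6F=111: acc |= 111<<0 -> acc=111 shift=7
  byte[6]=0xDF cont=1 payload=0x5F=95: acc |= 95<<7 -> acc=12271 shift=14
  byte[7]=0x47 cont=0 payload=0x47=71: acc |= 71<<14 -> acc=1175535 shift=21 [end]
Varint 4: bytes[5:8] = EF DF 47 -> value 1175535 (3 byte(s))
  byte[8]=0xEF cont=1 payload=0x6F=111: acc |= 111<<0 -> acc=111 shift=7
  byte[9]=0xFC cont=1 payload=0x7C=124: acc |= 124<<7 -> acc=15983 shift=14
  byte[10]=0xF7 cont=1 payload=0x77=119: acc |= 119<<14 -> acc=1965679 shift=21
  byte[11]=0x7F cont=0 payload=0x7F=127: acc |= 127<<21 -> acc=268303983 shift=28 [end]
Varint 5: bytes[8:12] = EF FC F7 7F -> value 268303983 (4 byte(s))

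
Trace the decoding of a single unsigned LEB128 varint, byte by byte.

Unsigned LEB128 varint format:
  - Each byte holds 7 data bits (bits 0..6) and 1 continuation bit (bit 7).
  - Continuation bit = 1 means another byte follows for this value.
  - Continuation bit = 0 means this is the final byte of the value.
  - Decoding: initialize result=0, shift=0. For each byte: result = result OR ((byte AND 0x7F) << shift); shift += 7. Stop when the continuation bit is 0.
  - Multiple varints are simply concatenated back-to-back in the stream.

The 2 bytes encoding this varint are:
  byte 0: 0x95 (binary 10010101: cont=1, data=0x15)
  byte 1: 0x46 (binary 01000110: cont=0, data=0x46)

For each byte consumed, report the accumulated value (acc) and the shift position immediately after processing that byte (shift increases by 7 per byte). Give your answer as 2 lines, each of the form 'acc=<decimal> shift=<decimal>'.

byte 0=0x95: payload=0x15=21, contrib = 21<<0 = 21; acc -> 21, shift -> 7
byte 1=0x46: payload=0x46=70, contrib = 70<<7 = 8960; acc -> 8981, shift -> 14

Answer: acc=21 shift=7
acc=8981 shift=14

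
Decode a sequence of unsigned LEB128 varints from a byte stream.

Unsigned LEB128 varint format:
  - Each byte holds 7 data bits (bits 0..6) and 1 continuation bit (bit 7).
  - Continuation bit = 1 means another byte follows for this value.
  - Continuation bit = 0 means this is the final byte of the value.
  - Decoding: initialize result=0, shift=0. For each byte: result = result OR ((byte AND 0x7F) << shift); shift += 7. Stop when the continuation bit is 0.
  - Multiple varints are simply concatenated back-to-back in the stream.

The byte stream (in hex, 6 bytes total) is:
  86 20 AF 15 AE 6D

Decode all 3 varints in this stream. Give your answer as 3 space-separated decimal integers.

  byte[0]=0x86 cont=1 payload=0x06=6: acc |= 6<<0 -> acc=6 shift=7
  byte[1]=0x20 cont=0 payload=0x20=32: acc |= 32<<7 -> acc=4102 shift=14 [end]
Varint 1: bytes[0:2] = 86 20 -> value 4102 (2 byte(s))
  byte[2]=0xAF cont=1 payload=0x2F=47: acc |= 47<<0 -> acc=47 shift=7
  byte[3]=0x15 cont=0 payload=0x15=21: acc |= 21<<7 -> acc=2735 shift=14 [end]
Varint 2: bytes[2:4] = AF 15 -> value 2735 (2 byte(s))
  byte[4]=0xAE cont=1 payload=0x2E=46: acc |= 46<<0 -> acc=46 shift=7
  byte[5]=0x6D cont=0 payload=0x6D=109: acc |= 109<<7 -> acc=13998 shift=14 [end]
Varint 3: bytes[4:6] = AE 6D -> value 13998 (2 byte(s))

Answer: 4102 2735 13998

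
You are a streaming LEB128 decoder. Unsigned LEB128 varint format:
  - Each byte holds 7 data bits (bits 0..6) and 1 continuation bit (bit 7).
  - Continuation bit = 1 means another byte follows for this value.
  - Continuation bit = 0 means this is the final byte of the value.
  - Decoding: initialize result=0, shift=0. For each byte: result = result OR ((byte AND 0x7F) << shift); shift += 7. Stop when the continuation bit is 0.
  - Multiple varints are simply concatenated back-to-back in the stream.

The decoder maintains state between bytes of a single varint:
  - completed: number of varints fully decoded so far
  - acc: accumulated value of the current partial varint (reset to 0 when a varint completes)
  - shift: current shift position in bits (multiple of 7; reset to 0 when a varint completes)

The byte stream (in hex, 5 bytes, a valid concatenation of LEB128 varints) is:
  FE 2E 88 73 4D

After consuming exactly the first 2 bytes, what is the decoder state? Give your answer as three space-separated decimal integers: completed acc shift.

Answer: 1 0 0

Derivation:
byte[0]=0xFE cont=1 payload=0x7E: acc |= 126<<0 -> completed=0 acc=126 shift=7
byte[1]=0x2E cont=0 payload=0x2E: varint #1 complete (value=6014); reset -> completed=1 acc=0 shift=0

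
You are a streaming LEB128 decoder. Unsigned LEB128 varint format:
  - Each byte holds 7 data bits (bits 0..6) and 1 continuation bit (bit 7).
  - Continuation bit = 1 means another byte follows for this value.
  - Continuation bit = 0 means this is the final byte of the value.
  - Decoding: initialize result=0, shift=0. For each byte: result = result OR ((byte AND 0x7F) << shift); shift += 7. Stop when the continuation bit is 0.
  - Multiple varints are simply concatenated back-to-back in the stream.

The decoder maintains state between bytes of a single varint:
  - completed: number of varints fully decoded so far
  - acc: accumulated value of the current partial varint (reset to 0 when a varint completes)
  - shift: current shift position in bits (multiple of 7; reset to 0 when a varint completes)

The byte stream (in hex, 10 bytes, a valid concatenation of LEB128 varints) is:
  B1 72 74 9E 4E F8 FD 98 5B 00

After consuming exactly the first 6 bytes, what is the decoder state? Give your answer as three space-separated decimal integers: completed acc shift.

Answer: 3 120 7

Derivation:
byte[0]=0xB1 cont=1 payload=0x31: acc |= 49<<0 -> completed=0 acc=49 shift=7
byte[1]=0x72 cont=0 payload=0x72: varint #1 complete (value=14641); reset -> completed=1 acc=0 shift=0
byte[2]=0x74 cont=0 payload=0x74: varint #2 complete (value=116); reset -> completed=2 acc=0 shift=0
byte[3]=0x9E cont=1 payload=0x1E: acc |= 30<<0 -> completed=2 acc=30 shift=7
byte[4]=0x4E cont=0 payload=0x4E: varint #3 complete (value=10014); reset -> completed=3 acc=0 shift=0
byte[5]=0xF8 cont=1 payload=0x78: acc |= 120<<0 -> completed=3 acc=120 shift=7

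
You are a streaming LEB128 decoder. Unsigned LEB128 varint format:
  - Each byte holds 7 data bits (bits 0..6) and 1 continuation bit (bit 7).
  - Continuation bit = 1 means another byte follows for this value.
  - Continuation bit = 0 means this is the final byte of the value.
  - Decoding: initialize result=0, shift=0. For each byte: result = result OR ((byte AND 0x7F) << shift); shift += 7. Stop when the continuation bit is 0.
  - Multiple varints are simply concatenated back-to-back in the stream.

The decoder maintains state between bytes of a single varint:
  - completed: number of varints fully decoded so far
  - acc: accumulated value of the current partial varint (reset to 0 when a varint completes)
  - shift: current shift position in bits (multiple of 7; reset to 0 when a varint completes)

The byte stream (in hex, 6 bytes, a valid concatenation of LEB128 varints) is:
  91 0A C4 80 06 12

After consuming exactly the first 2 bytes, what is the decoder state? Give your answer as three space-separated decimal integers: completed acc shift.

byte[0]=0x91 cont=1 payload=0x11: acc |= 17<<0 -> completed=0 acc=17 shift=7
byte[1]=0x0A cont=0 payload=0x0A: varint #1 complete (value=1297); reset -> completed=1 acc=0 shift=0

Answer: 1 0 0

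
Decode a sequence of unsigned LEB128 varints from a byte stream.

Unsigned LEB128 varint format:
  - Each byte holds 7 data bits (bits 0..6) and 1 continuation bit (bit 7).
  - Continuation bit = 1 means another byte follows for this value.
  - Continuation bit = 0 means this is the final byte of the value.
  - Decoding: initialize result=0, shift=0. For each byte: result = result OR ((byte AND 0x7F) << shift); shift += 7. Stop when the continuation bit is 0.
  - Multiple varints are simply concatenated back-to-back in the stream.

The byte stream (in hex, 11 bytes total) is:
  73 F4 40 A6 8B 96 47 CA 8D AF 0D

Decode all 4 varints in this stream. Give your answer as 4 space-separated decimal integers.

  byte[0]=0x73 cont=0 payload=0x73=115: acc |= 115<<0 -> acc=115 shift=7 [end]
Varint 1: bytes[0:1] = 73 -> value 115 (1 byte(s))
  byte[1]=0xF4 cont=1 payload=0x74=116: acc |= 116<<0 -> acc=116 shift=7
  byte[2]=0x40 cont=0 payload=0x40=64: acc |= 64<<7 -> acc=8308 shift=14 [end]
Varint 2: bytes[1:3] = F4 40 -> value 8308 (2 byte(s))
  byte[3]=0xA6 cont=1 payload=0x26=38: acc |= 38<<0 -> acc=38 shift=7
  byte[4]=0x8B cont=1 payload=0x0B=11: acc |= 11<<7 -> acc=1446 shift=14
  byte[5]=0x96 cont=1 payload=0x16=22: acc |= 22<<14 -> acc=361894 shift=21
  byte[6]=0x47 cont=0 payload=0x47=71: acc |= 71<<21 -> acc=149259686 shift=28 [end]
Varint 3: bytes[3:7] = A6 8B 96 47 -> value 149259686 (4 byte(s))
  byte[7]=0xCA cont=1 payload=0x4A=74: acc |= 74<<0 -> acc=74 shift=7
  byte[8]=0x8D cont=1 payload=0x0D=13: acc |= 13<<7 -> acc=1738 shift=14
  byte[9]=0xAF cont=1 payload=0x2F=47: acc |= 47<<14 -> acc=771786 shift=21
  byte[10]=0x0D cont=0 payload=0x0D=13: acc |= 13<<21 -> acc=28034762 shift=28 [end]
Varint 4: bytes[7:11] = CA 8D AF 0D -> value 28034762 (4 byte(s))

Answer: 115 8308 149259686 28034762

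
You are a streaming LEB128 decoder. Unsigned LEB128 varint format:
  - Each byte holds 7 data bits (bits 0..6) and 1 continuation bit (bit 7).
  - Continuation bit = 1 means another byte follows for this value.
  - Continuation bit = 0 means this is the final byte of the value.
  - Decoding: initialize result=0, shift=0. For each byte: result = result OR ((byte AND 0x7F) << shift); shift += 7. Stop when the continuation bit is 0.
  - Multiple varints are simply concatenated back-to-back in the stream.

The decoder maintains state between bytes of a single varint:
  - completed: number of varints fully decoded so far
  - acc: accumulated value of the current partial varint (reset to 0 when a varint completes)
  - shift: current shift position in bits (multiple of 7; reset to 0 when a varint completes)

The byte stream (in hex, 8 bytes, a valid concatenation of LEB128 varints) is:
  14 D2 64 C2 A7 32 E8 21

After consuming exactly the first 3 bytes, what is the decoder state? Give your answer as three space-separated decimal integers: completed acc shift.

byte[0]=0x14 cont=0 payload=0x14: varint #1 complete (value=20); reset -> completed=1 acc=0 shift=0
byte[1]=0xD2 cont=1 payload=0x52: acc |= 82<<0 -> completed=1 acc=82 shift=7
byte[2]=0x64 cont=0 payload=0x64: varint #2 complete (value=12882); reset -> completed=2 acc=0 shift=0

Answer: 2 0 0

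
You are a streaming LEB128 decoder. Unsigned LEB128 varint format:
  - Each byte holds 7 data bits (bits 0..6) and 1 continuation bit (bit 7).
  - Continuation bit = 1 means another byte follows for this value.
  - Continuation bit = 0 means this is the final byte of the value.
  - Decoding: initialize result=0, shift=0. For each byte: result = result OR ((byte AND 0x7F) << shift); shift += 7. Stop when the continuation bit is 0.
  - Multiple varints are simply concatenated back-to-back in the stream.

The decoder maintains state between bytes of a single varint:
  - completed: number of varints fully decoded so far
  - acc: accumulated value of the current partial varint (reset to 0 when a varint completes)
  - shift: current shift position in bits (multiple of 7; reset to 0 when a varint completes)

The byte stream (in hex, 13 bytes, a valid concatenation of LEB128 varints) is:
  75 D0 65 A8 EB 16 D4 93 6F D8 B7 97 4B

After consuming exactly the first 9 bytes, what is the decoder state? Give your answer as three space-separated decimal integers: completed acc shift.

Answer: 4 0 0

Derivation:
byte[0]=0x75 cont=0 payload=0x75: varint #1 complete (value=117); reset -> completed=1 acc=0 shift=0
byte[1]=0xD0 cont=1 payload=0x50: acc |= 80<<0 -> completed=1 acc=80 shift=7
byte[2]=0x65 cont=0 payload=0x65: varint #2 complete (value=13008); reset -> completed=2 acc=0 shift=0
byte[3]=0xA8 cont=1 payload=0x28: acc |= 40<<0 -> completed=2 acc=40 shift=7
byte[4]=0xEB cont=1 payload=0x6B: acc |= 107<<7 -> completed=2 acc=13736 shift=14
byte[5]=0x16 cont=0 payload=0x16: varint #3 complete (value=374184); reset -> completed=3 acc=0 shift=0
byte[6]=0xD4 cont=1 payload=0x54: acc |= 84<<0 -> completed=3 acc=84 shift=7
byte[7]=0x93 cont=1 payload=0x13: acc |= 19<<7 -> completed=3 acc=2516 shift=14
byte[8]=0x6F cont=0 payload=0x6F: varint #4 complete (value=1821140); reset -> completed=4 acc=0 shift=0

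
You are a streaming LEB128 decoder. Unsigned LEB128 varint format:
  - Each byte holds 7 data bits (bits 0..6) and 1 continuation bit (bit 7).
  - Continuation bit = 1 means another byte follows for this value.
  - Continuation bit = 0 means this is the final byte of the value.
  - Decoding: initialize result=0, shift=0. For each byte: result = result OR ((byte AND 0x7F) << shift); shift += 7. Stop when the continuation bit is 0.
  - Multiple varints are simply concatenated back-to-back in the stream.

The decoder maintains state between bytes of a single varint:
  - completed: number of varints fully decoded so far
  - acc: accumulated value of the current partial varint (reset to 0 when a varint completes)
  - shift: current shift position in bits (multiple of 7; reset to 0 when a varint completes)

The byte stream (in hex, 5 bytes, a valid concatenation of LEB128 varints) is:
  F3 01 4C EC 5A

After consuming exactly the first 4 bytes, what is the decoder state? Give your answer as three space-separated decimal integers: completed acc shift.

byte[0]=0xF3 cont=1 payload=0x73: acc |= 115<<0 -> completed=0 acc=115 shift=7
byte[1]=0x01 cont=0 payload=0x01: varint #1 complete (value=243); reset -> completed=1 acc=0 shift=0
byte[2]=0x4C cont=0 payload=0x4C: varint #2 complete (value=76); reset -> completed=2 acc=0 shift=0
byte[3]=0xEC cont=1 payload=0x6C: acc |= 108<<0 -> completed=2 acc=108 shift=7

Answer: 2 108 7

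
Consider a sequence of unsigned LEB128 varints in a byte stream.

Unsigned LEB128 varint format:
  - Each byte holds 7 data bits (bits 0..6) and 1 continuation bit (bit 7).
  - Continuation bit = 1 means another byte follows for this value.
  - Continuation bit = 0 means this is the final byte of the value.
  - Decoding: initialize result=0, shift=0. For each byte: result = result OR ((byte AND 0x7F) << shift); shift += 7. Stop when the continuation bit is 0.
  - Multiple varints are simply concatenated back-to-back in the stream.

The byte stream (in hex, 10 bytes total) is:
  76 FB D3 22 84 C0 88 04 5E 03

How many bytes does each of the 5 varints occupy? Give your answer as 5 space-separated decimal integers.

  byte[0]=0x76 cont=0 payload=0x76=118: acc |= 118<<0 -> acc=118 shift=7 [end]
Varint 1: bytes[0:1] = 76 -> value 118 (1 byte(s))
  byte[1]=0xFB cont=1 payload=0x7B=123: acc |= 123<<0 -> acc=123 shift=7
  byte[2]=0xD3 cont=1 payload=0x53=83: acc |= 83<<7 -> acc=10747 shift=14
  byte[3]=0x22 cont=0 payload=0x22=34: acc |= 34<<14 -> acc=567803 shift=21 [end]
Varint 2: bytes[1:4] = FB D3 22 -> value 567803 (3 byte(s))
  byte[4]=0x84 cont=1 payload=0x04=4: acc |= 4<<0 -> acc=4 shift=7
  byte[5]=0xC0 cont=1 payload=0x40=64: acc |= 64<<7 -> acc=8196 shift=14
  byte[6]=0x88 cont=1 payload=0x08=8: acc |= 8<<14 -> acc=139268 shift=21
  byte[7]=0x04 cont=0 payload=0x04=4: acc |= 4<<21 -> acc=8527876 shift=28 [end]
Varint 3: bytes[4:8] = 84 C0 88 04 -> value 8527876 (4 byte(s))
  byte[8]=0x5E cont=0 payload=0x5E=94: acc |= 94<<0 -> acc=94 shift=7 [end]
Varint 4: bytes[8:9] = 5E -> value 94 (1 byte(s))
  byte[9]=0x03 cont=0 payload=0x03=3: acc |= 3<<0 -> acc=3 shift=7 [end]
Varint 5: bytes[9:10] = 03 -> value 3 (1 byte(s))

Answer: 1 3 4 1 1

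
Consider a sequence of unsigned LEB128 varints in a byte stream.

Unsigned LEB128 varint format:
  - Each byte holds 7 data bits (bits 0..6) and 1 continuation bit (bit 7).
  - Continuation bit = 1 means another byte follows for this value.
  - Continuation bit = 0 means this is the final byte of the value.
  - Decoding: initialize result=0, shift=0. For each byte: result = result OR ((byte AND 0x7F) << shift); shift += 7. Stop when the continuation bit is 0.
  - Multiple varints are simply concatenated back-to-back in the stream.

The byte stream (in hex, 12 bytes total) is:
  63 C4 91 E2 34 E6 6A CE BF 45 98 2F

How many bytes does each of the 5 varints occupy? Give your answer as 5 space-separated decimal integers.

Answer: 1 4 2 3 2

Derivation:
  byte[0]=0x63 cont=0 payload=0x63=99: acc |= 99<<0 -> acc=99 shift=7 [end]
Varint 1: bytes[0:1] = 63 -> value 99 (1 byte(s))
  byte[1]=0xC4 cont=1 payload=0x44=68: acc |= 68<<0 -> acc=68 shift=7
  byte[2]=0x91 cont=1 payload=0x11=17: acc |= 17<<7 -> acc=2244 shift=14
  byte[3]=0xE2 cont=1 payload=0x62=98: acc |= 98<<14 -> acc=1607876 shift=21
  byte[4]=0x34 cont=0 payload=0x34=52: acc |= 52<<21 -> acc=110659780 shift=28 [end]
Varint 2: bytes[1:5] = C4 91 E2 34 -> value 110659780 (4 byte(s))
  byte[5]=0xE6 cont=1 payload=0x66=102: acc |= 102<<0 -> acc=102 shift=7
  byte[6]=0x6A cont=0 payload=0x6A=106: acc |= 106<<7 -> acc=13670 shift=14 [end]
Varint 3: bytes[5:7] = E6 6A -> value 13670 (2 byte(s))
  byte[7]=0xCE cont=1 payload=0x4E=78: acc |= 78<<0 -> acc=78 shift=7
  byte[8]=0xBF cont=1 payload=0x3F=63: acc |= 63<<7 -> acc=8142 shift=14
  byte[9]=0x45 cont=0 payload=0x45=69: acc |= 69<<14 -> acc=1138638 shift=21 [end]
Varint 4: bytes[7:10] = CE BF 45 -> value 1138638 (3 byte(s))
  byte[10]=0x98 cont=1 payload=0x18=24: acc |= 24<<0 -> acc=24 shift=7
  byte[11]=0x2F cont=0 payload=0x2F=47: acc |= 47<<7 -> acc=6040 shift=14 [end]
Varint 5: bytes[10:12] = 98 2F -> value 6040 (2 byte(s))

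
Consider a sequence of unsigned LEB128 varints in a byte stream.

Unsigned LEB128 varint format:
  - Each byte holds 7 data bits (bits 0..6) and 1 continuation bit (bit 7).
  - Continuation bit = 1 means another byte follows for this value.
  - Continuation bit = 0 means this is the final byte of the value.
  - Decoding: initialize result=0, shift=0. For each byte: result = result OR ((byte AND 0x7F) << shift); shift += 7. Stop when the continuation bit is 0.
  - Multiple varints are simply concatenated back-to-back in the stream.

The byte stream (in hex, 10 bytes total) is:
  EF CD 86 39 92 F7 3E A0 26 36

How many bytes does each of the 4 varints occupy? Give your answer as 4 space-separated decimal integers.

Answer: 4 3 2 1

Derivation:
  byte[0]=0xEF cont=1 payload=0x6F=111: acc |= 111<<0 -> acc=111 shift=7
  byte[1]=0xCD cont=1 payload=0x4D=77: acc |= 77<<7 -> acc=9967 shift=14
  byte[2]=0x86 cont=1 payload=0x06=6: acc |= 6<<14 -> acc=108271 shift=21
  byte[3]=0x39 cont=0 payload=0x39=57: acc |= 57<<21 -> acc=119645935 shift=28 [end]
Varint 1: bytes[0:4] = EF CD 86 39 -> value 119645935 (4 byte(s))
  byte[4]=0x92 cont=1 payload=0x12=18: acc |= 18<<0 -> acc=18 shift=7
  byte[5]=0xF7 cont=1 payload=0x77=119: acc |= 119<<7 -> acc=15250 shift=14
  byte[6]=0x3E cont=0 payload=0x3E=62: acc |= 62<<14 -> acc=1031058 shift=21 [end]
Varint 2: bytes[4:7] = 92 F7 3E -> value 1031058 (3 byte(s))
  byte[7]=0xA0 cont=1 payload=0x20=32: acc |= 32<<0 -> acc=32 shift=7
  byte[8]=0x26 cont=0 payload=0x26=38: acc |= 38<<7 -> acc=4896 shift=14 [end]
Varint 3: bytes[7:9] = A0 26 -> value 4896 (2 byte(s))
  byte[9]=0x36 cont=0 payload=0x36=54: acc |= 54<<0 -> acc=54 shift=7 [end]
Varint 4: bytes[9:10] = 36 -> value 54 (1 byte(s))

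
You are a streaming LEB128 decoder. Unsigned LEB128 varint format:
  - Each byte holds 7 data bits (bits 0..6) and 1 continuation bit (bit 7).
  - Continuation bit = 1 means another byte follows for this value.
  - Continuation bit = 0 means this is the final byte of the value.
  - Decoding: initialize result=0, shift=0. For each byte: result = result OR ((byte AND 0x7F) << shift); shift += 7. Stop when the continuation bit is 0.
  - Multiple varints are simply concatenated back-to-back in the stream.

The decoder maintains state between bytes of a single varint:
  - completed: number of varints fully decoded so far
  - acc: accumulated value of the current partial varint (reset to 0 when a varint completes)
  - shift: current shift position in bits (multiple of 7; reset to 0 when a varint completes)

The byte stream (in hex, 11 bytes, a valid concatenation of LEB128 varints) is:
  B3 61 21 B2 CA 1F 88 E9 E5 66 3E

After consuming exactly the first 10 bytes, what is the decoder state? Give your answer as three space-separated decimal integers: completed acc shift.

byte[0]=0xB3 cont=1 payload=0x33: acc |= 51<<0 -> completed=0 acc=51 shift=7
byte[1]=0x61 cont=0 payload=0x61: varint #1 complete (value=12467); reset -> completed=1 acc=0 shift=0
byte[2]=0x21 cont=0 payload=0x21: varint #2 complete (value=33); reset -> completed=2 acc=0 shift=0
byte[3]=0xB2 cont=1 payload=0x32: acc |= 50<<0 -> completed=2 acc=50 shift=7
byte[4]=0xCA cont=1 payload=0x4A: acc |= 74<<7 -> completed=2 acc=9522 shift=14
byte[5]=0x1F cont=0 payload=0x1F: varint #3 complete (value=517426); reset -> completed=3 acc=0 shift=0
byte[6]=0x88 cont=1 payload=0x08: acc |= 8<<0 -> completed=3 acc=8 shift=7
byte[7]=0xE9 cont=1 payload=0x69: acc |= 105<<7 -> completed=3 acc=13448 shift=14
byte[8]=0xE5 cont=1 payload=0x65: acc |= 101<<14 -> completed=3 acc=1668232 shift=21
byte[9]=0x66 cont=0 payload=0x66: varint #4 complete (value=215577736); reset -> completed=4 acc=0 shift=0

Answer: 4 0 0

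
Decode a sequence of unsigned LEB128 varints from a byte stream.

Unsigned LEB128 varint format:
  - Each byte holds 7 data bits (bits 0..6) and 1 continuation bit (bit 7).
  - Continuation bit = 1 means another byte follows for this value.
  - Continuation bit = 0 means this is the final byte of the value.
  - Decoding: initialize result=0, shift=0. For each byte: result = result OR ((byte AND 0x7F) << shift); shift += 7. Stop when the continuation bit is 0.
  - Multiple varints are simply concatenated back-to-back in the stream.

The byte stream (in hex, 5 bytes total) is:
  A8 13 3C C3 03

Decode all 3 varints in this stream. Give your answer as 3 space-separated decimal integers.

Answer: 2472 60 451

Derivation:
  byte[0]=0xA8 cont=1 payload=0x28=40: acc |= 40<<0 -> acc=40 shift=7
  byte[1]=0x13 cont=0 payload=0x13=19: acc |= 19<<7 -> acc=2472 shift=14 [end]
Varint 1: bytes[0:2] = A8 13 -> value 2472 (2 byte(s))
  byte[2]=0x3C cont=0 payload=0x3C=60: acc |= 60<<0 -> acc=60 shift=7 [end]
Varint 2: bytes[2:3] = 3C -> value 60 (1 byte(s))
  byte[3]=0xC3 cont=1 payload=0x43=67: acc |= 67<<0 -> acc=67 shift=7
  byte[4]=0x03 cont=0 payload=0x03=3: acc |= 3<<7 -> acc=451 shift=14 [end]
Varint 3: bytes[3:5] = C3 03 -> value 451 (2 byte(s))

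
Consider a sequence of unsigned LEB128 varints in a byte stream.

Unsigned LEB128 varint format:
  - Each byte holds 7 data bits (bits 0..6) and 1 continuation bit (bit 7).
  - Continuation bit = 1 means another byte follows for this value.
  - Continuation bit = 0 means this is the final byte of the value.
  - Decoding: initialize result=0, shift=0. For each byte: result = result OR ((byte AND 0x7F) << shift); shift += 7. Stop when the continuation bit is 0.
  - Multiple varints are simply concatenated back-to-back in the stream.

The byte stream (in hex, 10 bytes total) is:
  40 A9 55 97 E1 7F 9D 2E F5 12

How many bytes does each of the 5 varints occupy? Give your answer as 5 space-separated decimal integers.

Answer: 1 2 3 2 2

Derivation:
  byte[0]=0x40 cont=0 payload=0x40=64: acc |= 64<<0 -> acc=64 shift=7 [end]
Varint 1: bytes[0:1] = 40 -> value 64 (1 byte(s))
  byte[1]=0xA9 cont=1 payload=0x29=41: acc |= 41<<0 -> acc=41 shift=7
  byte[2]=0x55 cont=0 payload=0x55=85: acc |= 85<<7 -> acc=10921 shift=14 [end]
Varint 2: bytes[1:3] = A9 55 -> value 10921 (2 byte(s))
  byte[3]=0x97 cont=1 payload=0x17=23: acc |= 23<<0 -> acc=23 shift=7
  byte[4]=0xE1 cont=1 payload=0x61=97: acc |= 97<<7 -> acc=12439 shift=14
  byte[5]=0x7F cont=0 payload=0x7F=127: acc |= 127<<14 -> acc=2093207 shift=21 [end]
Varint 3: bytes[3:6] = 97 E1 7F -> value 2093207 (3 byte(s))
  byte[6]=0x9D cont=1 payload=0x1D=29: acc |= 29<<0 -> acc=29 shift=7
  byte[7]=0x2E cont=0 payload=0x2E=46: acc |= 46<<7 -> acc=5917 shift=14 [end]
Varint 4: bytes[6:8] = 9D 2E -> value 5917 (2 byte(s))
  byte[8]=0xF5 cont=1 payload=0x75=117: acc |= 117<<0 -> acc=117 shift=7
  byte[9]=0x12 cont=0 payload=0x12=18: acc |= 18<<7 -> acc=2421 shift=14 [end]
Varint 5: bytes[8:10] = F5 12 -> value 2421 (2 byte(s))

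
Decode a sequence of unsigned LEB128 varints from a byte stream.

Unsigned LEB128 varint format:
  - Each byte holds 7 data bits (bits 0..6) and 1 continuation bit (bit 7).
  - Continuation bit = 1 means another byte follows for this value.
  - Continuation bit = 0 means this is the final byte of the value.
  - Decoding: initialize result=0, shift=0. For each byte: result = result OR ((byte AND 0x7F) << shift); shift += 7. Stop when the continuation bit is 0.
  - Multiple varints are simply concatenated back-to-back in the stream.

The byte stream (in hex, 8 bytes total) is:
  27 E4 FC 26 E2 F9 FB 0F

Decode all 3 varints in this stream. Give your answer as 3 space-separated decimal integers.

  byte[0]=0x27 cont=0 payload=0x27=39: acc |= 39<<0 -> acc=39 shift=7 [end]
Varint 1: bytes[0:1] = 27 -> value 39 (1 byte(s))
  byte[1]=0xE4 cont=1 payload=0x64=100: acc |= 100<<0 -> acc=100 shift=7
  byte[2]=0xFC cont=1 payload=0x7C=124: acc |= 124<<7 -> acc=15972 shift=14
  byte[3]=0x26 cont=0 payload=0x26=38: acc |= 38<<14 -> acc=638564 shift=21 [end]
Varint 2: bytes[1:4] = E4 FC 26 -> value 638564 (3 byte(s))
  byte[4]=0xE2 cont=1 payload=0x62=98: acc |= 98<<0 -> acc=98 shift=7
  byte[5]=0xF9 cont=1 payload=0x79=121: acc |= 121<<7 -> acc=15586 shift=14
  byte[6]=0xFB cont=1 payload=0x7B=123: acc |= 123<<14 -> acc=2030818 shift=21
  byte[7]=0x0F cont=0 payload=0x0F=15: acc |= 15<<21 -> acc=33488098 shift=28 [end]
Varint 3: bytes[4:8] = E2 F9 FB 0F -> value 33488098 (4 byte(s))

Answer: 39 638564 33488098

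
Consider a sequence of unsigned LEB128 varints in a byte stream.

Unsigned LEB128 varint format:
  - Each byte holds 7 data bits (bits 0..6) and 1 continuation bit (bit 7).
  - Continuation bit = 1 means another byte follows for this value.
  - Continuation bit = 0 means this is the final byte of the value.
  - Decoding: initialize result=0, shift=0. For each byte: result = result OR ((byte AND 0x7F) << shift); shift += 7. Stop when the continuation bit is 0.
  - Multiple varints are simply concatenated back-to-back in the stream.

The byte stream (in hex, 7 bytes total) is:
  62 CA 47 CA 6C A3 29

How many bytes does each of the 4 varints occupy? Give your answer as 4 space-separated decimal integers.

Answer: 1 2 2 2

Derivation:
  byte[0]=0x62 cont=0 payload=0x62=98: acc |= 98<<0 -> acc=98 shift=7 [end]
Varint 1: bytes[0:1] = 62 -> value 98 (1 byte(s))
  byte[1]=0xCA cont=1 payload=0x4A=74: acc |= 74<<0 -> acc=74 shift=7
  byte[2]=0x47 cont=0 payload=0x47=71: acc |= 71<<7 -> acc=9162 shift=14 [end]
Varint 2: bytes[1:3] = CA 47 -> value 9162 (2 byte(s))
  byte[3]=0xCA cont=1 payload=0x4A=74: acc |= 74<<0 -> acc=74 shift=7
  byte[4]=0x6C cont=0 payload=0x6C=108: acc |= 108<<7 -> acc=13898 shift=14 [end]
Varint 3: bytes[3:5] = CA 6C -> value 13898 (2 byte(s))
  byte[5]=0xA3 cont=1 payload=0x23=35: acc |= 35<<0 -> acc=35 shift=7
  byte[6]=0x29 cont=0 payload=0x29=41: acc |= 41<<7 -> acc=5283 shift=14 [end]
Varint 4: bytes[5:7] = A3 29 -> value 5283 (2 byte(s))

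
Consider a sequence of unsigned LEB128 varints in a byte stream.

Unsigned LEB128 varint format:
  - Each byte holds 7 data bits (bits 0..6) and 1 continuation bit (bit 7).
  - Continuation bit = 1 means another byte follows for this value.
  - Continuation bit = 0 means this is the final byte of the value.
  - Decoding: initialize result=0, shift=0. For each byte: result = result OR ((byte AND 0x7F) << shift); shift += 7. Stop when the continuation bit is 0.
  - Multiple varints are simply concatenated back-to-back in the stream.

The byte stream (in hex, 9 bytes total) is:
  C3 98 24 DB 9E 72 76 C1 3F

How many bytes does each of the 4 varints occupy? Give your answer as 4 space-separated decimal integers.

  byte[0]=0xC3 cont=1 payload=0x43=67: acc |= 67<<0 -> acc=67 shift=7
  byte[1]=0x98 cont=1 payload=0x18=24: acc |= 24<<7 -> acc=3139 shift=14
  byte[2]=0x24 cont=0 payload=0x24=36: acc |= 36<<14 -> acc=592963 shift=21 [end]
Varint 1: bytes[0:3] = C3 98 24 -> value 592963 (3 byte(s))
  byte[3]=0xDB cont=1 payload=0x5B=91: acc |= 91<<0 -> acc=91 shift=7
  byte[4]=0x9E cont=1 payload=0x1E=30: acc |= 30<<7 -> acc=3931 shift=14
  byte[5]=0x72 cont=0 payload=0x72=114: acc |= 114<<14 -> acc=1871707 shift=21 [end]
Varint 2: bytes[3:6] = DB 9E 72 -> value 1871707 (3 byte(s))
  byte[6]=0x76 cont=0 payload=0x76=118: acc |= 118<<0 -> acc=118 shift=7 [end]
Varint 3: bytes[6:7] = 76 -> value 118 (1 byte(s))
  byte[7]=0xC1 cont=1 payload=0x41=65: acc |= 65<<0 -> acc=65 shift=7
  byte[8]=0x3F cont=0 payload=0x3F=63: acc |= 63<<7 -> acc=8129 shift=14 [end]
Varint 4: bytes[7:9] = C1 3F -> value 8129 (2 byte(s))

Answer: 3 3 1 2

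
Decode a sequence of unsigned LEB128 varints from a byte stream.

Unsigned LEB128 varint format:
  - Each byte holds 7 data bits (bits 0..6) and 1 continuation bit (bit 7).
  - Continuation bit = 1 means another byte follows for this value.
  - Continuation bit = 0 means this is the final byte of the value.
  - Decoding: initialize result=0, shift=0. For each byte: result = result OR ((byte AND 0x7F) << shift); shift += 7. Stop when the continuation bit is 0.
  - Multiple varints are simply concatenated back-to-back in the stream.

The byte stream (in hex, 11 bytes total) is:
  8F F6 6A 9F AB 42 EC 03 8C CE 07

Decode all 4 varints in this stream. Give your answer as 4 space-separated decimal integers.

Answer: 1751823 1086879 492 124684

Derivation:
  byte[0]=0x8F cont=1 payload=0x0F=15: acc |= 15<<0 -> acc=15 shift=7
  byte[1]=0xF6 cont=1 payload=0x76=118: acc |= 118<<7 -> acc=15119 shift=14
  byte[2]=0x6A cont=0 payload=0x6A=106: acc |= 106<<14 -> acc=1751823 shift=21 [end]
Varint 1: bytes[0:3] = 8F F6 6A -> value 1751823 (3 byte(s))
  byte[3]=0x9F cont=1 payload=0x1F=31: acc |= 31<<0 -> acc=31 shift=7
  byte[4]=0xAB cont=1 payload=0x2B=43: acc |= 43<<7 -> acc=5535 shift=14
  byte[5]=0x42 cont=0 payload=0x42=66: acc |= 66<<14 -> acc=1086879 shift=21 [end]
Varint 2: bytes[3:6] = 9F AB 42 -> value 1086879 (3 byte(s))
  byte[6]=0xEC cont=1 payload=0x6C=108: acc |= 108<<0 -> acc=108 shift=7
  byte[7]=0x03 cont=0 payload=0x03=3: acc |= 3<<7 -> acc=492 shift=14 [end]
Varint 3: bytes[6:8] = EC 03 -> value 492 (2 byte(s))
  byte[8]=0x8C cont=1 payload=0x0C=12: acc |= 12<<0 -> acc=12 shift=7
  byte[9]=0xCE cont=1 payload=0x4E=78: acc |= 78<<7 -> acc=9996 shift=14
  byte[10]=0x07 cont=0 payload=0x07=7: acc |= 7<<14 -> acc=124684 shift=21 [end]
Varint 4: bytes[8:11] = 8C CE 07 -> value 124684 (3 byte(s))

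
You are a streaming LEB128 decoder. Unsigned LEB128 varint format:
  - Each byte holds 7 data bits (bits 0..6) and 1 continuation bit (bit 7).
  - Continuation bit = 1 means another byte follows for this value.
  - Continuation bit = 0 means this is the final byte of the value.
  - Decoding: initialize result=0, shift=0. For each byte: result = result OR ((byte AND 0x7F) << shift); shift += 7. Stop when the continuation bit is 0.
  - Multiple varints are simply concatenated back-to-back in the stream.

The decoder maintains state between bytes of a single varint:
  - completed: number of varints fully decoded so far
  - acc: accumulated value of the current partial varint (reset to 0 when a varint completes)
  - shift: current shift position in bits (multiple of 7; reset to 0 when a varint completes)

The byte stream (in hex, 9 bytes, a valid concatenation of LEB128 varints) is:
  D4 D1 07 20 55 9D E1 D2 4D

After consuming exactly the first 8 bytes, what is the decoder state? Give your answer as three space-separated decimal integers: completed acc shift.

Answer: 3 1355933 21

Derivation:
byte[0]=0xD4 cont=1 payload=0x54: acc |= 84<<0 -> completed=0 acc=84 shift=7
byte[1]=0xD1 cont=1 payload=0x51: acc |= 81<<7 -> completed=0 acc=10452 shift=14
byte[2]=0x07 cont=0 payload=0x07: varint #1 complete (value=125140); reset -> completed=1 acc=0 shift=0
byte[3]=0x20 cont=0 payload=0x20: varint #2 complete (value=32); reset -> completed=2 acc=0 shift=0
byte[4]=0x55 cont=0 payload=0x55: varint #3 complete (value=85); reset -> completed=3 acc=0 shift=0
byte[5]=0x9D cont=1 payload=0x1D: acc |= 29<<0 -> completed=3 acc=29 shift=7
byte[6]=0xE1 cont=1 payload=0x61: acc |= 97<<7 -> completed=3 acc=12445 shift=14
byte[7]=0xD2 cont=1 payload=0x52: acc |= 82<<14 -> completed=3 acc=1355933 shift=21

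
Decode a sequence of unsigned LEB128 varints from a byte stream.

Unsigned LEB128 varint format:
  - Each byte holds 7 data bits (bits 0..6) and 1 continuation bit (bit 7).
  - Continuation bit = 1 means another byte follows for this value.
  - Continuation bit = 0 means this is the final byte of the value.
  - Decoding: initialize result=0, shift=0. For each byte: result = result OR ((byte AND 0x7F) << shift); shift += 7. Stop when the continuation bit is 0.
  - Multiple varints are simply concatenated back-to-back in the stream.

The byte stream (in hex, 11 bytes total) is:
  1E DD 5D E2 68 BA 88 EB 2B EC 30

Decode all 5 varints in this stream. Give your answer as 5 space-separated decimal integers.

Answer: 30 11997 13410 91931706 6252

Derivation:
  byte[0]=0x1E cont=0 payload=0x1E=30: acc |= 30<<0 -> acc=30 shift=7 [end]
Varint 1: bytes[0:1] = 1E -> value 30 (1 byte(s))
  byte[1]=0xDD cont=1 payload=0x5D=93: acc |= 93<<0 -> acc=93 shift=7
  byte[2]=0x5D cont=0 payload=0x5D=93: acc |= 93<<7 -> acc=11997 shift=14 [end]
Varint 2: bytes[1:3] = DD 5D -> value 11997 (2 byte(s))
  byte[3]=0xE2 cont=1 payload=0x62=98: acc |= 98<<0 -> acc=98 shift=7
  byte[4]=0x68 cont=0 payload=0x68=104: acc |= 104<<7 -> acc=13410 shift=14 [end]
Varint 3: bytes[3:5] = E2 68 -> value 13410 (2 byte(s))
  byte[5]=0xBA cont=1 payload=0x3A=58: acc |= 58<<0 -> acc=58 shift=7
  byte[6]=0x88 cont=1 payload=0x08=8: acc |= 8<<7 -> acc=1082 shift=14
  byte[7]=0xEB cont=1 payload=0x6B=107: acc |= 107<<14 -> acc=1754170 shift=21
  byte[8]=0x2B cont=0 payload=0x2B=43: acc |= 43<<21 -> acc=91931706 shift=28 [end]
Varint 4: bytes[5:9] = BA 88 EB 2B -> value 91931706 (4 byte(s))
  byte[9]=0xEC cont=1 payload=0x6C=108: acc |= 108<<0 -> acc=108 shift=7
  byte[10]=0x30 cont=0 payload=0x30=48: acc |= 48<<7 -> acc=6252 shift=14 [end]
Varint 5: bytes[9:11] = EC 30 -> value 6252 (2 byte(s))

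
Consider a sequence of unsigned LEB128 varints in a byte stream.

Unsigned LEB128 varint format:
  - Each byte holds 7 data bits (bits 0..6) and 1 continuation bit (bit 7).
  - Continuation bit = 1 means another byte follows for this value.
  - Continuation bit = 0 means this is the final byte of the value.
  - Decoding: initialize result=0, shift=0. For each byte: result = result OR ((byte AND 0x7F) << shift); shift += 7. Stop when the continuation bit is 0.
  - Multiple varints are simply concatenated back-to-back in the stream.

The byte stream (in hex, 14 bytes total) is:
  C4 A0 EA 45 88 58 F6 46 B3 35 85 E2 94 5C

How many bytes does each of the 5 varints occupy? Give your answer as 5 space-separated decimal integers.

Answer: 4 2 2 2 4

Derivation:
  byte[0]=0xC4 cont=1 payload=0x44=68: acc |= 68<<0 -> acc=68 shift=7
  byte[1]=0xA0 cont=1 payload=0x20=32: acc |= 32<<7 -> acc=4164 shift=14
  byte[2]=0xEA cont=1 payload=0x6A=106: acc |= 106<<14 -> acc=1740868 shift=21
  byte[3]=0x45 cont=0 payload=0x45=69: acc |= 69<<21 -> acc=146444356 shift=28 [end]
Varint 1: bytes[0:4] = C4 A0 EA 45 -> value 146444356 (4 byte(s))
  byte[4]=0x88 cont=1 payload=0x08=8: acc |= 8<<0 -> acc=8 shift=7
  byte[5]=0x58 cont=0 payload=0x58=88: acc |= 88<<7 -> acc=11272 shift=14 [end]
Varint 2: bytes[4:6] = 88 58 -> value 11272 (2 byte(s))
  byte[6]=0xF6 cont=1 payload=0x76=118: acc |= 118<<0 -> acc=118 shift=7
  byte[7]=0x46 cont=0 payload=0x46=70: acc |= 70<<7 -> acc=9078 shift=14 [end]
Varint 3: bytes[6:8] = F6 46 -> value 9078 (2 byte(s))
  byte[8]=0xB3 cont=1 payload=0x33=51: acc |= 51<<0 -> acc=51 shift=7
  byte[9]=0x35 cont=0 payload=0x35=53: acc |= 53<<7 -> acc=6835 shift=14 [end]
Varint 4: bytes[8:10] = B3 35 -> value 6835 (2 byte(s))
  byte[10]=0x85 cont=1 payload=0x05=5: acc |= 5<<0 -> acc=5 shift=7
  byte[11]=0xE2 cont=1 payload=0x62=98: acc |= 98<<7 -> acc=12549 shift=14
  byte[12]=0x94 cont=1 payload=0x14=20: acc |= 20<<14 -> acc=340229 shift=21
  byte[13]=0x5C cont=0 payload=0x5C=92: acc |= 92<<21 -> acc=193278213 shift=28 [end]
Varint 5: bytes[10:14] = 85 E2 94 5C -> value 193278213 (4 byte(s))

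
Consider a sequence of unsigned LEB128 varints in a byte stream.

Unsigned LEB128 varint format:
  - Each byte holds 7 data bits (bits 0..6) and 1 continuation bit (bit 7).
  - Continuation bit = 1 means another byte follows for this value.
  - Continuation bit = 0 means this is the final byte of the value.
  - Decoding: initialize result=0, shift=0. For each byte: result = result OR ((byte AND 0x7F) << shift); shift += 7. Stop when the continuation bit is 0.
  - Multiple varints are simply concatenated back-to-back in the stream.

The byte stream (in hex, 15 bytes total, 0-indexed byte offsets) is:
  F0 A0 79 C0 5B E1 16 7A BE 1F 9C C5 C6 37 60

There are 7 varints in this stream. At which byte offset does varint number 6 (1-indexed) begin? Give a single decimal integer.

Answer: 10

Derivation:
  byte[0]=0xF0 cont=1 payload=0x70=112: acc |= 112<<0 -> acc=112 shift=7
  byte[1]=0xA0 cont=1 payload=0x20=32: acc |= 32<<7 -> acc=4208 shift=14
  byte[2]=0x79 cont=0 payload=0x79=121: acc |= 121<<14 -> acc=1986672 shift=21 [end]
Varint 1: bytes[0:3] = F0 A0 79 -> value 1986672 (3 byte(s))
  byte[3]=0xC0 cont=1 payload=0x40=64: acc |= 64<<0 -> acc=64 shift=7
  byte[4]=0x5B cont=0 payload=0x5B=91: acc |= 91<<7 -> acc=11712 shift=14 [end]
Varint 2: bytes[3:5] = C0 5B -> value 11712 (2 byte(s))
  byte[5]=0xE1 cont=1 payload=0x61=97: acc |= 97<<0 -> acc=97 shift=7
  byte[6]=0x16 cont=0 payload=0x16=22: acc |= 22<<7 -> acc=2913 shift=14 [end]
Varint 3: bytes[5:7] = E1 16 -> value 2913 (2 byte(s))
  byte[7]=0x7A cont=0 payload=0x7A=122: acc |= 122<<0 -> acc=122 shift=7 [end]
Varint 4: bytes[7:8] = 7A -> value 122 (1 byte(s))
  byte[8]=0xBE cont=1 payload=0x3E=62: acc |= 62<<0 -> acc=62 shift=7
  byte[9]=0x1F cont=0 payload=0x1F=31: acc |= 31<<7 -> acc=4030 shift=14 [end]
Varint 5: bytes[8:10] = BE 1F -> value 4030 (2 byte(s))
  byte[10]=0x9C cont=1 payload=0x1C=28: acc |= 28<<0 -> acc=28 shift=7
  byte[11]=0xC5 cont=1 payload=0x45=69: acc |= 69<<7 -> acc=8860 shift=14
  byte[12]=0xC6 cont=1 payload=0x46=70: acc |= 70<<14 -> acc=1155740 shift=21
  byte[13]=0x37 cont=0 payload=0x37=55: acc |= 55<<21 -> acc=116499100 shift=28 [end]
Varint 6: bytes[10:14] = 9C C5 C6 37 -> value 116499100 (4 byte(s))
  byte[14]=0x60 cont=0 payload=0x60=96: acc |= 96<<0 -> acc=96 shift=7 [end]
Varint 7: bytes[14:15] = 60 -> value 96 (1 byte(s))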